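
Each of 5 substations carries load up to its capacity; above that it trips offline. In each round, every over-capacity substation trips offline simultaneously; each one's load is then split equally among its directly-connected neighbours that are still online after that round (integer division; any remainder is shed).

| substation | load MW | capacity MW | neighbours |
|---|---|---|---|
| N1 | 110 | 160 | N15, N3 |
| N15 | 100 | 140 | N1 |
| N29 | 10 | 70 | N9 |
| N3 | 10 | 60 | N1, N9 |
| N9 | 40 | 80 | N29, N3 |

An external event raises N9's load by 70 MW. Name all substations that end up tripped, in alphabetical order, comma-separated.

Round 1 — N9 at 110 > 80. N9 trips offline.
  N9 sheds 110 MW to N29, N3: 55 each.
    N29: 10+55 = 65 ≤ 70
    N3: 10+55 = 65 > 60
Round 2 — N3 trips offline.
  N3 sheds 65 MW to N1: 65 each.
    N1: 110+65 = 175 > 160
Round 3 — N1 trips offline.
  N1 sheds 175 MW to N15: 175 each.
    N15: 100+175 = 275 > 140
Round 4 — N15 trips offline.
  N15 sheds 275 MW: no online neighbours, lost.
No further trips.

N1, N15, N3, N9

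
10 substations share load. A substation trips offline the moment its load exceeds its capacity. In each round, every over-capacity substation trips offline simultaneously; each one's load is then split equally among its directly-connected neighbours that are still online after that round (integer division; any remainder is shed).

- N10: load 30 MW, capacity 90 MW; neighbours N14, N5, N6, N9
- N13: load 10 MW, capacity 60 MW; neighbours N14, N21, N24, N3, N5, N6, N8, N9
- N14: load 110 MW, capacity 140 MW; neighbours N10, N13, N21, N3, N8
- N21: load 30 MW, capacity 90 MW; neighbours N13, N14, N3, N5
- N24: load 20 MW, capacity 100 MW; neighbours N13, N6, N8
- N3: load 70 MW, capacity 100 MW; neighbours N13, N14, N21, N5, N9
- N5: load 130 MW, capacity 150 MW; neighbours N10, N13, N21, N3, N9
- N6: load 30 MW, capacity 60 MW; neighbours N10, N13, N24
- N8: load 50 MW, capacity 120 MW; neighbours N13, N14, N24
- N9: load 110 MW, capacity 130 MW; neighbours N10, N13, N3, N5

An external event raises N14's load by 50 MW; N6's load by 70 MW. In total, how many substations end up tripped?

8

Round 1 — N14 at 160 > 140; N6 at 100 > 60. N14, N6 trip offline.
  N14 sheds 160 MW to N10, N13, N21, N3, N8: 32 each.
    N10: 30+32 = 62 ≤ 90
    N13: 10+32 = 42 ≤ 60
    N21: 30+32 = 62 ≤ 90
    N3: 70+32 = 102 > 100
    N8: 50+32 = 82 ≤ 120
  N6 sheds 100 MW to N10, N13, N24: 33 each (1 lost).
    N10: 62+33 = 95 > 90
    N13: 42+33 = 75 > 60
    N24: 20+33 = 53 ≤ 100
Round 2 — N10, N13, N3 trip offline.
  N10 sheds 95 MW to N5, N9: 47 each (1 lost).
    N5: 130+47 = 177 > 150
    N9: 110+47 = 157 > 130
  N13 sheds 75 MW to N21, N24, N5, N8, N9: 15 each.
    N21: 62+15 = 77 ≤ 90
    N24: 53+15 = 68 ≤ 100
    N5: 177+15 = 192 > 150
    N8: 82+15 = 97 ≤ 120
    N9: 157+15 = 172 > 130
  N3 sheds 102 MW to N21, N5, N9: 34 each.
    N21: 77+34 = 111 > 90
    N5: 192+34 = 226 > 150
    N9: 172+34 = 206 > 130
Round 3 — N21, N5, N9 trip offline.
  N21 sheds 111 MW: no online neighbours, lost.
  N5 sheds 226 MW: no online neighbours, lost.
  N9 sheds 206 MW: no online neighbours, lost.
No further trips.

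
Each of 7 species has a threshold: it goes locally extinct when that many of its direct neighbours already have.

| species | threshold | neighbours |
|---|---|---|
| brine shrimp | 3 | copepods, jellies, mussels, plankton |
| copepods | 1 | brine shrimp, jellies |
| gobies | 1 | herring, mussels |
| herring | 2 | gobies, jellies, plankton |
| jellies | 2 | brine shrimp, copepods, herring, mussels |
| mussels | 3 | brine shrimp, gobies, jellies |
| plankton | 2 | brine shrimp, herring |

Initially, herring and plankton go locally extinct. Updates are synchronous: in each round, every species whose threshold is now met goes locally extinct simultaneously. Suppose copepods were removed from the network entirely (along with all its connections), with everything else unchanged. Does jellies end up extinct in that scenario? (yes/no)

With copepods removed:
Round 1 — herring, plankton go locally extinct (initial).
Round 2 — checking thresholds:
  brine shrimp: 1 of 3 neighbours < 3, holds.
  gobies: 1 of 2 neighbours ≥ 1, goes locally extinct.
  jellies: 1 of 3 neighbours < 2, holds.
Round 3 — no new extinctions; cascade stops.

no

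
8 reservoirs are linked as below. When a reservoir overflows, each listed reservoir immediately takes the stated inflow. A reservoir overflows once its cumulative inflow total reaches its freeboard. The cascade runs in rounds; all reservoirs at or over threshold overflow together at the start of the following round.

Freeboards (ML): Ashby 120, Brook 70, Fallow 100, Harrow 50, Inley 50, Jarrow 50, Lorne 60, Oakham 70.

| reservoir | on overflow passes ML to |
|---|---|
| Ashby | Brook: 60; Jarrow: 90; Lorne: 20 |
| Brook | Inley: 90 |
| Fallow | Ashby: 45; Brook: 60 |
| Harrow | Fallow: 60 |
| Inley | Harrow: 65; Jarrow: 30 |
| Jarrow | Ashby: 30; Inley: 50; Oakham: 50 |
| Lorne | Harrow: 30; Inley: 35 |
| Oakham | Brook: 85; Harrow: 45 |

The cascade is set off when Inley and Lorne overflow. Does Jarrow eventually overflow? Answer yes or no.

Round 1 — Inley, Lorne overflow (initial).
  Harrow: +65+30 → 95 ≥ 50
  Jarrow: +30 → 30 < 50
Round 2 — Harrow overflows.
  Fallow: +60 → 60 < 100
No further overflows.

no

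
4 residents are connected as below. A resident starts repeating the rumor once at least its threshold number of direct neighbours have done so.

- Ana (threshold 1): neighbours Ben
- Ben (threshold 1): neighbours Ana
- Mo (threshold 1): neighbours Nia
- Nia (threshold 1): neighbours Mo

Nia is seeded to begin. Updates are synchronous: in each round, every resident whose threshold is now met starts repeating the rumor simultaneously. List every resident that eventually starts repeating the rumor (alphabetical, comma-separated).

Mo, Nia

Round 1 — Nia starts repeating the rumor (initial).
Round 2 — checking thresholds:
  Mo: 1 of 1 neighbours ≥ 1, starts repeating the rumor.
Round 3 — no new spreads; cascade stops.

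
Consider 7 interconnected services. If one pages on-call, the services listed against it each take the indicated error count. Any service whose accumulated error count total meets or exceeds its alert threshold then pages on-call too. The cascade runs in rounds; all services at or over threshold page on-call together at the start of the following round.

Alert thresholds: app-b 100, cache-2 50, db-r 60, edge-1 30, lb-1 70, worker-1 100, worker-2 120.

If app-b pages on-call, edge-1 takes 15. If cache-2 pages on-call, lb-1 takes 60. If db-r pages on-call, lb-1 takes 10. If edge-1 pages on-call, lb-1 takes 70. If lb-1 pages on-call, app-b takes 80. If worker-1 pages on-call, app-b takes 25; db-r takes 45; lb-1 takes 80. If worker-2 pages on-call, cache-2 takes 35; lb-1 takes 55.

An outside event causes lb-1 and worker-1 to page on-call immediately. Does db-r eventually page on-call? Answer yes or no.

Round 1 — lb-1, worker-1 page on-call (initial).
  app-b: +80+25 → 105 ≥ 100
  db-r: +45 → 45 < 60
Round 2 — app-b pages on-call.
  edge-1: +15 → 15 < 30
No further pages.

no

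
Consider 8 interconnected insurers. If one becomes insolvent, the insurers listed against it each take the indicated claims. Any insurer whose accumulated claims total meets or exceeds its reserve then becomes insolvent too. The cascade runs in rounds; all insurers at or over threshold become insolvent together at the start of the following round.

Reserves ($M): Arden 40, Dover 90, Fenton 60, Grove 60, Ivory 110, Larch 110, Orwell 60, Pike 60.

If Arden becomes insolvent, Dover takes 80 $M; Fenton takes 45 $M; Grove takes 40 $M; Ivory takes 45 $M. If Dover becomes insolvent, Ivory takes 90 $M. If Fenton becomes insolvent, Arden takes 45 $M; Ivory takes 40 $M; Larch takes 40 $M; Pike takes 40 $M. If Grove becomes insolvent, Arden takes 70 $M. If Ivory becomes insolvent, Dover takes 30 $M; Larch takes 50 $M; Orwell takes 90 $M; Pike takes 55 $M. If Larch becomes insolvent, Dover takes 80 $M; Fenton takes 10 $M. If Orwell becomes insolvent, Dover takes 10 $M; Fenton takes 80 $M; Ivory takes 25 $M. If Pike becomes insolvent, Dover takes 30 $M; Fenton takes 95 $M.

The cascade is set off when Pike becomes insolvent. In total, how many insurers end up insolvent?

6

Round 1 — Pike becomes insolvent (initial).
  Dover: +30 → 30 < 90
  Fenton: +95 → 95 ≥ 60
Round 2 — Fenton becomes insolvent.
  Arden: +45 → 45 ≥ 40
  Ivory: +40 → 40 < 110
  Larch: +40 → 40 < 110
Round 3 — Arden becomes insolvent.
  Dover: +80 → 110 ≥ 90
  Grove: +40 → 40 < 60
  Ivory: +45 → 85 < 110
Round 4 — Dover becomes insolvent.
  Ivory: +90 → 175 ≥ 110
Round 5 — Ivory becomes insolvent.
  Larch: +50 → 90 < 110
  Orwell: +90 → 90 ≥ 60
Round 6 — Orwell becomes insolvent.
No further insolvencies.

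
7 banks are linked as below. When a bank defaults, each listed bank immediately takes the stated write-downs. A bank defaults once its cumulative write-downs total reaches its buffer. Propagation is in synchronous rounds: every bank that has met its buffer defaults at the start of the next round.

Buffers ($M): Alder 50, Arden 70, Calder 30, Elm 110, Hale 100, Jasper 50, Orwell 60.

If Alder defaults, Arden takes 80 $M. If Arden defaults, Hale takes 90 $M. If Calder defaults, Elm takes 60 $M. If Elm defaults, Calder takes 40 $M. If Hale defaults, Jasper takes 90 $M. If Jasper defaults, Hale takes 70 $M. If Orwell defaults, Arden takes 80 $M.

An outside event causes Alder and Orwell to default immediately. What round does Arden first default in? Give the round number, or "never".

Round 1 — Alder, Orwell default (initial).
  Arden: +80+80 → 160 ≥ 70
Round 2 — Arden defaults.
  Hale: +90 → 90 < 100
No further defaults.

2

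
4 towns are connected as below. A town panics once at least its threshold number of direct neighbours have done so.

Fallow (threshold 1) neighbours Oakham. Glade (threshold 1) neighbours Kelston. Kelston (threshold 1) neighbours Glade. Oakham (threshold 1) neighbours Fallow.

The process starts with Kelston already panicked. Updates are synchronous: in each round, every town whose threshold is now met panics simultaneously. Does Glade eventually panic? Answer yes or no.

yes

Round 1 — Kelston panics (initial).
Round 2 — checking thresholds:
  Glade: 1 of 1 neighbours ≥ 1, panics.
Round 3 — no new panics; cascade stops.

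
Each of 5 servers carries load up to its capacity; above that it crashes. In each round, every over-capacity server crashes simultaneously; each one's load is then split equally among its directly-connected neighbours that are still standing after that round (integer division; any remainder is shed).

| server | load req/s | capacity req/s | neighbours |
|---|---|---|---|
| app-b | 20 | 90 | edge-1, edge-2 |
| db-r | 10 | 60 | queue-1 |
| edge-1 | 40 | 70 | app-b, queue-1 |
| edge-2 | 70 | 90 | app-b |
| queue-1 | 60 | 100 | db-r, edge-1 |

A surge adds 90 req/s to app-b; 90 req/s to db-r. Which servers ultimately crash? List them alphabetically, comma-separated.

app-b, db-r, edge-1, edge-2, queue-1

Round 1 — app-b at 110 > 90; db-r at 100 > 60. app-b, db-r crash.
  app-b sheds 110 req/s to edge-1, edge-2: 55 each.
    edge-1: 40+55 = 95 > 70
    edge-2: 70+55 = 125 > 90
  db-r sheds 100 req/s to queue-1: 100 each.
    queue-1: 60+100 = 160 > 100
Round 2 — edge-1, edge-2, queue-1 crash.
  edge-1 sheds 95 req/s: no online neighbours, lost.
  edge-2 sheds 125 req/s: no online neighbours, lost.
  queue-1 sheds 160 req/s: no online neighbours, lost.
No further crashes.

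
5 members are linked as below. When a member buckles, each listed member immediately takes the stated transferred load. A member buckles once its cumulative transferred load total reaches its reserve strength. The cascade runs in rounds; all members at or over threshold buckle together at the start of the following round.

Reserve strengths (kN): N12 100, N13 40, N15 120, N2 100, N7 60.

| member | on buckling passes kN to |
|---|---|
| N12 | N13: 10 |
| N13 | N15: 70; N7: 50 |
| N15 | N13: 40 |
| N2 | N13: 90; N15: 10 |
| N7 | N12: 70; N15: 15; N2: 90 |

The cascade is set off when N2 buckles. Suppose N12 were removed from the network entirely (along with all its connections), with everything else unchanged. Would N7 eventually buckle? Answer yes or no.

With N12 removed:
Round 1 — N2 buckles (initial).
  N13: +90 → 90 ≥ 40
  N15: +10 → 10 < 120
Round 2 — N13 buckles.
  N15: +70 → 80 < 120
  N7: +50 → 50 < 60
No further bucklings.

no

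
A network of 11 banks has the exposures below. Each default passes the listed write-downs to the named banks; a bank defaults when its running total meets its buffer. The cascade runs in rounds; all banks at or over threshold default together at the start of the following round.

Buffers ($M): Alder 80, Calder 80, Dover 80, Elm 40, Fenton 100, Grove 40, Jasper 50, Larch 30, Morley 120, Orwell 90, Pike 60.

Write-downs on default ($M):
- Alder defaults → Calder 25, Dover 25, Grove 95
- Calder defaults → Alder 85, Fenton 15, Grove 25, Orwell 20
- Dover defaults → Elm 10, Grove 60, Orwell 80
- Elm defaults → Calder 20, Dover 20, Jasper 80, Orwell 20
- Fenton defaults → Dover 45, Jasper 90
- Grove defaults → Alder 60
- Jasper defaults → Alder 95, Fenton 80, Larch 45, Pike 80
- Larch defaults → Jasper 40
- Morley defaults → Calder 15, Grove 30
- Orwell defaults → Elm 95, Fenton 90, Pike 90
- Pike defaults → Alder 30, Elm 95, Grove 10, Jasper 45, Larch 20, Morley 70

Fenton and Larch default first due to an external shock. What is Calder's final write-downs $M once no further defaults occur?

45

Round 1 — Fenton, Larch default (initial).
  Dover: +45 → 45 < 80
  Jasper: +90+40 → 130 ≥ 50
Round 2 — Jasper defaults.
  Alder: +95 → 95 ≥ 80
  Pike: +80 → 80 ≥ 60
Round 3 — Alder, Pike default.
  Calder: +25 → 25 < 80
  Dover: +25 → 70 < 80
  Elm: +95 → 95 ≥ 40
  Grove: +95+10 → 105 ≥ 40
  Morley: +70 → 70 < 120
Round 4 — Elm, Grove default.
  Calder: +20 → 45 < 80
  Dover: +20 → 90 ≥ 80
  Orwell: +20 → 20 < 90
Round 5 — Dover defaults.
  Orwell: +80 → 100 ≥ 90
Round 6 — Orwell defaults.
No further defaults.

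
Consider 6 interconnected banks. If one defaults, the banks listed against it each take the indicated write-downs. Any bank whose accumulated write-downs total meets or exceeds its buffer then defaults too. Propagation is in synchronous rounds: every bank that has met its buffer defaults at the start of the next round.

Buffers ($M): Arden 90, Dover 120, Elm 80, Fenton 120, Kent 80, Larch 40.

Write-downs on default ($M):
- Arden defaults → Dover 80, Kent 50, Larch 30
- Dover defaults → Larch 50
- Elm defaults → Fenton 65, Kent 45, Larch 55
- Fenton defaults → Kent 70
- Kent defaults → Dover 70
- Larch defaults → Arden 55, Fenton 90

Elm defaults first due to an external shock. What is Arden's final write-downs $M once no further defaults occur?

55

Round 1 — Elm defaults (initial).
  Fenton: +65 → 65 < 120
  Kent: +45 → 45 < 80
  Larch: +55 → 55 ≥ 40
Round 2 — Larch defaults.
  Arden: +55 → 55 < 90
  Fenton: +90 → 155 ≥ 120
Round 3 — Fenton defaults.
  Kent: +70 → 115 ≥ 80
Round 4 — Kent defaults.
  Dover: +70 → 70 < 120
No further defaults.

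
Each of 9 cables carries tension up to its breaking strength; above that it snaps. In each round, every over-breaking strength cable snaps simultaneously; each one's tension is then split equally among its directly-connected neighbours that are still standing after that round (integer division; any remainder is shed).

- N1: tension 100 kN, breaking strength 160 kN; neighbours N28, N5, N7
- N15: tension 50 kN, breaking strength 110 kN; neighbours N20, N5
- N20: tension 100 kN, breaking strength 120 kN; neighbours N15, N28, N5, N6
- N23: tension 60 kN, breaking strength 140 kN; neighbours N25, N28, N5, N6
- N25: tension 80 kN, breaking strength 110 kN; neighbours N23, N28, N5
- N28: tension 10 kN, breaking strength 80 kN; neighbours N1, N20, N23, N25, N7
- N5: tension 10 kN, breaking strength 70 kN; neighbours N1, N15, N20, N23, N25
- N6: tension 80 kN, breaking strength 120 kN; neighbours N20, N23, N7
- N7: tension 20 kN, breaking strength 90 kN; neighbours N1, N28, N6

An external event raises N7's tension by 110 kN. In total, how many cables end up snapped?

Round 1 — N7 at 130 > 90. N7 snaps.
  N7 sheds 130 kN to N1, N28, N6: 43 each (1 lost).
    N1: 100+43 = 143 ≤ 160
    N28: 10+43 = 53 ≤ 80
    N6: 80+43 = 123 > 120
Round 2 — N6 snaps.
  N6 sheds 123 kN to N20, N23: 61 each (1 lost).
    N20: 100+61 = 161 > 120
    N23: 60+61 = 121 ≤ 140
Round 3 — N20 snaps.
  N20 sheds 161 kN to N15, N28, N5: 53 each (2 lost).
    N15: 50+53 = 103 ≤ 110
    N28: 53+53 = 106 > 80
    N5: 10+53 = 63 ≤ 70
Round 4 — N28 snaps.
  N28 sheds 106 kN to N1, N23, N25: 35 each (1 lost).
    N1: 143+35 = 178 > 160
    N23: 121+35 = 156 > 140
    N25: 80+35 = 115 > 110
Round 5 — N1, N23, N25 snap.
  N1 sheds 178 kN to N5: 178 each.
    N5: 63+178 = 241 > 70
  N23 sheds 156 kN to N5: 156 each.
    N5: 241+156 = 397 > 70
  N25 sheds 115 kN to N5: 115 each.
    N5: 397+115 = 512 > 70
Round 6 — N5 snaps.
  N5 sheds 512 kN to N15: 512 each.
    N15: 103+512 = 615 > 110
Round 7 — N15 snaps.
  N15 sheds 615 kN: no online neighbours, lost.
No further breaks.

9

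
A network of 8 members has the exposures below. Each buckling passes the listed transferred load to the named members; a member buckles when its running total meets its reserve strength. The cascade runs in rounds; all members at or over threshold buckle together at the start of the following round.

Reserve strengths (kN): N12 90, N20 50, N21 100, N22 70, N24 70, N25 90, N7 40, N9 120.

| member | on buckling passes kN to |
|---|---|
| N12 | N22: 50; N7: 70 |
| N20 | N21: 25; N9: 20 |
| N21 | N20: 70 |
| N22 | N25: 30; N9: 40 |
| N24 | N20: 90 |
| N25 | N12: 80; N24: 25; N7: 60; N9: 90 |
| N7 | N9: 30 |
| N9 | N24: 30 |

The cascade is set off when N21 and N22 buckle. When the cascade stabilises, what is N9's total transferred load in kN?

Round 1 — N21, N22 buckle (initial).
  N20: +70 → 70 ≥ 50
  N25: +30 → 30 < 90
  N9: +40 → 40 < 120
Round 2 — N20 buckles.
  N9: +20 → 60 < 120
No further bucklings.

60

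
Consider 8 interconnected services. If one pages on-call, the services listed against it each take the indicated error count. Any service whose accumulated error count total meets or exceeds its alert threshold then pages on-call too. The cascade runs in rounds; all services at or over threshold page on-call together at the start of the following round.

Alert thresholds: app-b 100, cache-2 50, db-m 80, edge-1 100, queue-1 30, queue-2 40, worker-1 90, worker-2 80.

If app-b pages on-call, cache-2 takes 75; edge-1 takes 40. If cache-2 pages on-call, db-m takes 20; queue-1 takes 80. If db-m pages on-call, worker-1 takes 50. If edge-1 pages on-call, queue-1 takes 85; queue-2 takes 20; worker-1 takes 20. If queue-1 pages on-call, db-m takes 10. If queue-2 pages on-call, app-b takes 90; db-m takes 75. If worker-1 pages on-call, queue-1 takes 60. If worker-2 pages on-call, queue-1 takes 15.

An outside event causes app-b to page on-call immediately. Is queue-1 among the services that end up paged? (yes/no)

Round 1 — app-b pages on-call (initial).
  cache-2: +75 → 75 ≥ 50
  edge-1: +40 → 40 < 100
Round 2 — cache-2 pages on-call.
  db-m: +20 → 20 < 80
  queue-1: +80 → 80 ≥ 30
Round 3 — queue-1 pages on-call.
  db-m: +10 → 30 < 80
No further pages.

yes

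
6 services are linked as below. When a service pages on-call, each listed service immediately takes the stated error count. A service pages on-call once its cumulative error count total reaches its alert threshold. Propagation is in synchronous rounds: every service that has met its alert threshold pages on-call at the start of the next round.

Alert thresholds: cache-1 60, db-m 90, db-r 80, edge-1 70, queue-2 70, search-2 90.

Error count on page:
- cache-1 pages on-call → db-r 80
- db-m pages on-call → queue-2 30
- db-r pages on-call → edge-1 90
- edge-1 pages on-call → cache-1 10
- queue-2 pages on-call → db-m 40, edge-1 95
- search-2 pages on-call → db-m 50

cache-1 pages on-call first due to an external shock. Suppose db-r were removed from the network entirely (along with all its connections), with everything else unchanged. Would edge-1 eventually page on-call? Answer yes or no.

With db-r removed:
Round 1 — cache-1 pages on-call (initial).
No further pages.

no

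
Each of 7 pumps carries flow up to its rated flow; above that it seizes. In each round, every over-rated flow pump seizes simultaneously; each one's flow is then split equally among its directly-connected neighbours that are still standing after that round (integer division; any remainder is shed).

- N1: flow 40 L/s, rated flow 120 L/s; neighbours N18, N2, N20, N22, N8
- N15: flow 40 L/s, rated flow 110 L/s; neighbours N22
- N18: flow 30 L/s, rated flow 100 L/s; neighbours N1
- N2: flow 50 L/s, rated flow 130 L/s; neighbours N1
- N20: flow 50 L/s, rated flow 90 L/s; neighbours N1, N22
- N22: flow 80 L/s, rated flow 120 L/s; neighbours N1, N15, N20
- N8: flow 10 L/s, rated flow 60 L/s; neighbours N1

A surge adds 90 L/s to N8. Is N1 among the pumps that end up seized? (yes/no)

Round 1 — N8 at 100 > 60. N8 seizes.
  N8 sheds 100 L/s to N1: 100 each.
    N1: 40+100 = 140 > 120
Round 2 — N1 seizes.
  N1 sheds 140 L/s to N18, N2, N20, N22: 35 each.
    N18: 30+35 = 65 ≤ 100
    N2: 50+35 = 85 ≤ 130
    N20: 50+35 = 85 ≤ 90
    N22: 80+35 = 115 ≤ 120
No further seizures.

yes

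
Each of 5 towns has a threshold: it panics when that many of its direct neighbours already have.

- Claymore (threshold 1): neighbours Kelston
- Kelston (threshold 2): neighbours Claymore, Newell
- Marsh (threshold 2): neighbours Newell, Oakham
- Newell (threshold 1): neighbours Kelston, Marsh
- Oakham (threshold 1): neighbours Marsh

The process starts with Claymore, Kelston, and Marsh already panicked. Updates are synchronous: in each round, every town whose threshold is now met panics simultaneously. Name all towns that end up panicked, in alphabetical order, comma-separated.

Claymore, Kelston, Marsh, Newell, Oakham

Round 1 — Claymore, Kelston, Marsh panic (initial).
Round 2 — checking thresholds:
  Newell: 2 of 2 neighbours ≥ 1, panics.
  Oakham: 1 of 1 neighbours ≥ 1, panics.
Round 3 — no new panics; cascade stops.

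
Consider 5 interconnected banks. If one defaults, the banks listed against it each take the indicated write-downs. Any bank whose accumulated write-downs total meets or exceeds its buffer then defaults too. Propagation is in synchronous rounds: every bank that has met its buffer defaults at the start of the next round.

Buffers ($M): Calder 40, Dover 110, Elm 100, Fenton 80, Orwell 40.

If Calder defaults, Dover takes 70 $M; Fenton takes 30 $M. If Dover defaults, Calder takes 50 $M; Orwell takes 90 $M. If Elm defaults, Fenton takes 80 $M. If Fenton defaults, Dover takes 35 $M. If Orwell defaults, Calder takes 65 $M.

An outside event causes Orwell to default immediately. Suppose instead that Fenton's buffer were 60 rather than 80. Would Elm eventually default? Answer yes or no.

With Fenton's buffer at 60:
Round 1 — Orwell defaults (initial).
  Calder: +65 → 65 ≥ 40
Round 2 — Calder defaults.
  Dover: +70 → 70 < 110
  Fenton: +30 → 30 < 60
No further defaults.

no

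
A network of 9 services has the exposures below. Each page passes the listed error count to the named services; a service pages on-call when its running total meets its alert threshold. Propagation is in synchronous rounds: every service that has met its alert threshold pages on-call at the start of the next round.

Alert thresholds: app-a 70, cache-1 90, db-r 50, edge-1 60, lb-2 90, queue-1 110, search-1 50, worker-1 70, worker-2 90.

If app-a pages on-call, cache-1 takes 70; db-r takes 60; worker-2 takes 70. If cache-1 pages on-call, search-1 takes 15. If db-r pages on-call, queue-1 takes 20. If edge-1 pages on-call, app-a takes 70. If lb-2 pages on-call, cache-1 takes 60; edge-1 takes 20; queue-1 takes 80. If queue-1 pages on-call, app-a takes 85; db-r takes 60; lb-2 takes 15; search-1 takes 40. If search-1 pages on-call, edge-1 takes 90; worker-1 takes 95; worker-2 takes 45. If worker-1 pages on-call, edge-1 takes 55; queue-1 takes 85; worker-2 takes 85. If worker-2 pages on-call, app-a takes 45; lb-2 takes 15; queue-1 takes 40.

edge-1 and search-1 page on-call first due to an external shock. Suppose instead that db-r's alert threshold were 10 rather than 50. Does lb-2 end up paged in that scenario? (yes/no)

With db-r's alert threshold at 10:
Round 1 — edge-1, search-1 page on-call (initial).
  app-a: +70 → 70 ≥ 70
  worker-1: +95 → 95 ≥ 70
  worker-2: +45 → 45 < 90
Round 2 — app-a, worker-1 page on-call.
  cache-1: +70 → 70 < 90
  db-r: +60 → 60 ≥ 10
  queue-1: +85 → 85 < 110
  worker-2: +70+85 → 200 ≥ 90
Round 3 — db-r, worker-2 page on-call.
  lb-2: +15 → 15 < 90
  queue-1: +20+40 → 145 ≥ 110
Round 4 — queue-1 pages on-call.
  lb-2: +15 → 30 < 90
No further pages.

no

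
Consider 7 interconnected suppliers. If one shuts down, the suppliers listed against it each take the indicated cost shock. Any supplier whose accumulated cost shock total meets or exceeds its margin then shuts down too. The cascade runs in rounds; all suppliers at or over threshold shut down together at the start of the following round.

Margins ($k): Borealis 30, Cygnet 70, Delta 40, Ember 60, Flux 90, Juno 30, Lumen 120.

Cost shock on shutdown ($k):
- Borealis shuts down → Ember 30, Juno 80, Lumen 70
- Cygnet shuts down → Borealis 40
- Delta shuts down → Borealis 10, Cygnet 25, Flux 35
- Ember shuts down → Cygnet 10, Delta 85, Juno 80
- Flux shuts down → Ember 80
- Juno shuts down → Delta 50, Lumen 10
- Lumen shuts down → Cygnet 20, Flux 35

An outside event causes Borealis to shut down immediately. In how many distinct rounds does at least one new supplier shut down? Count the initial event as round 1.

Round 1 — Borealis shuts down (initial).
  Ember: +30 → 30 < 60
  Juno: +80 → 80 ≥ 30
  Lumen: +70 → 70 < 120
Round 2 — Juno shuts down.
  Delta: +50 → 50 ≥ 40
  Lumen: +10 → 80 < 120
Round 3 — Delta shuts down.
  Cygnet: +25 → 25 < 70
  Flux: +35 → 35 < 90
No further shutdowns.

3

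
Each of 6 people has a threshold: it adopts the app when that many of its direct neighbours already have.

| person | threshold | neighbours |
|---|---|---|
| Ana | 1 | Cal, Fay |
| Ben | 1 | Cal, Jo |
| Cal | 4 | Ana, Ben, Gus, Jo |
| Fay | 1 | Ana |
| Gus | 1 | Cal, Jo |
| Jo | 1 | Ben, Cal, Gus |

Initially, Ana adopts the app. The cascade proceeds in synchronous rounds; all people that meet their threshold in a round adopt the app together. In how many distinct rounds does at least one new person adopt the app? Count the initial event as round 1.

Round 1 — Ana adopts the app (initial).
Round 2 — checking thresholds:
  Cal: 1 of 4 neighbours < 4, not yet.
  Fay: 1 of 1 neighbours ≥ 1, adopts the app.
Round 3 — no new adoptions; cascade stops.

2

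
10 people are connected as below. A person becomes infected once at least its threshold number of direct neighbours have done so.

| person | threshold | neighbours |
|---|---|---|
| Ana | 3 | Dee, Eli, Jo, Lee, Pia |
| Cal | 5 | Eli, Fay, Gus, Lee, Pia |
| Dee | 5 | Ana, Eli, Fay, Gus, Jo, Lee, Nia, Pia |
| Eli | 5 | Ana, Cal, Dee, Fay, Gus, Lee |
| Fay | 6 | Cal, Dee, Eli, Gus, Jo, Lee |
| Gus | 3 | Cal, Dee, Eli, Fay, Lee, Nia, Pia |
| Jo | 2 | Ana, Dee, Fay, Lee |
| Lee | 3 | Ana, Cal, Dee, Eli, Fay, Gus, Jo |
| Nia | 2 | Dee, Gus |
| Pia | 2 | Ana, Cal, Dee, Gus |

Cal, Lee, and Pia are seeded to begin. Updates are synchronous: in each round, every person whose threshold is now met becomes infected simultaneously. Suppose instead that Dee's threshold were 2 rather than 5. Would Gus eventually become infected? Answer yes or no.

With Dee's threshold at 2:
Round 1 — Cal, Lee, Pia become infected (initial).
Round 2 — checking thresholds:
  Ana: 2 of 5 neighbours < 3, not yet.
  Dee: 2 of 8 neighbours ≥ 2, becomes infected.
  Eli: 2 of 6 neighbours < 5, not yet.
  Fay: 2 of 6 neighbours < 6, not yet.
  Gus: 3 of 7 neighbours ≥ 3, becomes infected.
  Jo: 1 of 4 neighbours < 2, not yet.
Round 3 — checking thresholds:
  Ana: 3 of 5 neighbours ≥ 3, becomes infected.
  Eli: 4 of 6 neighbours < 5, not yet.
  Fay: 4 of 6 neighbours < 6, not yet.
  Jo: 2 of 4 neighbours ≥ 2, becomes infected.
  Nia: 2 of 2 neighbours ≥ 2, becomes infected.
Round 4 — checking thresholds:
  Eli: 5 of 6 neighbours ≥ 5, becomes infected.
  Fay: 5 of 6 neighbours < 6, not yet.
Round 5 — checking thresholds:
  Fay: 6 of 6 neighbours ≥ 6, becomes infected.
Round 6 — no new infections; cascade stops.

yes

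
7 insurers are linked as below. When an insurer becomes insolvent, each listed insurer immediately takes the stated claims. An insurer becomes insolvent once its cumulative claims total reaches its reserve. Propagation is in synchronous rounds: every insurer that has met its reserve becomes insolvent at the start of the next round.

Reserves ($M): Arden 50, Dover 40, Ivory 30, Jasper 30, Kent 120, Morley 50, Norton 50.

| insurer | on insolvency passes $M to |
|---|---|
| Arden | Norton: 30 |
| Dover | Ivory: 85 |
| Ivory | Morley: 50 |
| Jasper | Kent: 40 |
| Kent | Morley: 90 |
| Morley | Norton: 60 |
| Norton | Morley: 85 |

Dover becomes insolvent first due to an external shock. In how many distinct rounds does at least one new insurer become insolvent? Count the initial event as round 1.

4

Round 1 — Dover becomes insolvent (initial).
  Ivory: +85 → 85 ≥ 30
Round 2 — Ivory becomes insolvent.
  Morley: +50 → 50 ≥ 50
Round 3 — Morley becomes insolvent.
  Norton: +60 → 60 ≥ 50
Round 4 — Norton becomes insolvent.
No further insolvencies.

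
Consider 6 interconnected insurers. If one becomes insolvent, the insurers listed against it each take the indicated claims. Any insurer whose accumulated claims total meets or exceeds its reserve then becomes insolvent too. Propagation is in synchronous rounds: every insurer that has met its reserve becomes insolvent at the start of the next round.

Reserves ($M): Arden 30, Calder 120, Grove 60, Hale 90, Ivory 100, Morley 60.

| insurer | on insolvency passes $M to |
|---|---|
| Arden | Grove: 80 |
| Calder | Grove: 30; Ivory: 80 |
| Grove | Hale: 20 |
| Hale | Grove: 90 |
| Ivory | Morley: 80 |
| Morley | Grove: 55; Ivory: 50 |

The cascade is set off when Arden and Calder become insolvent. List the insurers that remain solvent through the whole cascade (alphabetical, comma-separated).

Hale, Ivory, Morley

Round 1 — Arden, Calder become insolvent (initial).
  Grove: +80+30 → 110 ≥ 60
  Ivory: +80 → 80 < 100
Round 2 — Grove becomes insolvent.
  Hale: +20 → 20 < 90
No further insolvencies.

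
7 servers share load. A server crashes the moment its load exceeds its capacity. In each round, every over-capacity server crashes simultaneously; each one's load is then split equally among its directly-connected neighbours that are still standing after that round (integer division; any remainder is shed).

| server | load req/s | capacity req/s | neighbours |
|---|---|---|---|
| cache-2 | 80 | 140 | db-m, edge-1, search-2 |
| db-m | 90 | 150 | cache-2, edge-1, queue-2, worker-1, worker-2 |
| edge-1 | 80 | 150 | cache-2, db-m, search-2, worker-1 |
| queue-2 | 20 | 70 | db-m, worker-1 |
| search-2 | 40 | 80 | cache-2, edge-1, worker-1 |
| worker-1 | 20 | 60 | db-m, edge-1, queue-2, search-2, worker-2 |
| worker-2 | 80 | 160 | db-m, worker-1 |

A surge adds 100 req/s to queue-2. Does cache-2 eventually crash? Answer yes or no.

Round 1 — queue-2 at 120 > 70. queue-2 crashes.
  queue-2 sheds 120 req/s to db-m, worker-1: 60 each.
    db-m: 90+60 = 150 ≤ 150
    worker-1: 20+60 = 80 > 60
Round 2 — worker-1 crashes.
  worker-1 sheds 80 req/s to db-m, edge-1, search-2, worker-2: 20 each.
    db-m: 150+20 = 170 > 150
    edge-1: 80+20 = 100 ≤ 150
    search-2: 40+20 = 60 ≤ 80
    worker-2: 80+20 = 100 ≤ 160
Round 3 — db-m crashes.
  db-m sheds 170 req/s to cache-2, edge-1, worker-2: 56 each (2 lost).
    cache-2: 80+56 = 136 ≤ 140
    edge-1: 100+56 = 156 > 150
    worker-2: 100+56 = 156 ≤ 160
Round 4 — edge-1 crashes.
  edge-1 sheds 156 req/s to cache-2, search-2: 78 each.
    cache-2: 136+78 = 214 > 140
    search-2: 60+78 = 138 > 80
Round 5 — cache-2, search-2 crash.
  cache-2 sheds 214 req/s: no online neighbours, lost.
  search-2 sheds 138 req/s: no online neighbours, lost.
No further crashes.

yes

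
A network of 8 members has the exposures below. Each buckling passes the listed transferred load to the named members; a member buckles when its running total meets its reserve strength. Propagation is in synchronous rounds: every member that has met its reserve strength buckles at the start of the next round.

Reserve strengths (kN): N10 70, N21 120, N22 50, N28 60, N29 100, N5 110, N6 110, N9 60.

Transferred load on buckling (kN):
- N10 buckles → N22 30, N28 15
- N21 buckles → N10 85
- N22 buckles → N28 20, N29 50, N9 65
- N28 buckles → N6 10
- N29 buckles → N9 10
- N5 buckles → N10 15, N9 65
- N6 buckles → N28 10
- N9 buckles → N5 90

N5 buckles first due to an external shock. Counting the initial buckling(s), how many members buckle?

Round 1 — N5 buckles (initial).
  N10: +15 → 15 < 70
  N9: +65 → 65 ≥ 60
Round 2 — N9 buckles.
No further bucklings.

2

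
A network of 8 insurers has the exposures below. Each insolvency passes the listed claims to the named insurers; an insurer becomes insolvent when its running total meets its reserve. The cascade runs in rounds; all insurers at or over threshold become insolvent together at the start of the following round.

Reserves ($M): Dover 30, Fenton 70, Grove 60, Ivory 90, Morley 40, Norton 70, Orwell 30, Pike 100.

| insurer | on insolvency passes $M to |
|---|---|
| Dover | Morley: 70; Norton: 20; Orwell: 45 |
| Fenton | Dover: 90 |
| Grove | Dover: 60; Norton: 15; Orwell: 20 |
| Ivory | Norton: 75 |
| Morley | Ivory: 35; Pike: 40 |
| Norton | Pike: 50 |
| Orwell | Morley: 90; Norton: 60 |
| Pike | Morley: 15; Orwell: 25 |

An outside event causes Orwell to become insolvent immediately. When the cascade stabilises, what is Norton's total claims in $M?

60

Round 1 — Orwell becomes insolvent (initial).
  Morley: +90 → 90 ≥ 40
  Norton: +60 → 60 < 70
Round 2 — Morley becomes insolvent.
  Ivory: +35 → 35 < 90
  Pike: +40 → 40 < 100
No further insolvencies.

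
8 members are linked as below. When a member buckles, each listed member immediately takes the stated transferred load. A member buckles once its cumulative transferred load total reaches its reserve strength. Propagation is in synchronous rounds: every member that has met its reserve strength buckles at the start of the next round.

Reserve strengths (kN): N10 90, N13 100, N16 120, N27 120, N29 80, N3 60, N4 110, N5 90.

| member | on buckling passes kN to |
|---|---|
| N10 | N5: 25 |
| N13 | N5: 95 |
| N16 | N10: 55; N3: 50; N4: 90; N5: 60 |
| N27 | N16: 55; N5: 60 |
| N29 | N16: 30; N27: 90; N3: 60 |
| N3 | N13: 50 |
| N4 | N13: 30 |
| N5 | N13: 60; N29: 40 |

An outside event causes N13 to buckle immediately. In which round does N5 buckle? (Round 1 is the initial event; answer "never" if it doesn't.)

2

Round 1 — N13 buckles (initial).
  N5: +95 → 95 ≥ 90
Round 2 — N5 buckles.
  N29: +40 → 40 < 80
No further bucklings.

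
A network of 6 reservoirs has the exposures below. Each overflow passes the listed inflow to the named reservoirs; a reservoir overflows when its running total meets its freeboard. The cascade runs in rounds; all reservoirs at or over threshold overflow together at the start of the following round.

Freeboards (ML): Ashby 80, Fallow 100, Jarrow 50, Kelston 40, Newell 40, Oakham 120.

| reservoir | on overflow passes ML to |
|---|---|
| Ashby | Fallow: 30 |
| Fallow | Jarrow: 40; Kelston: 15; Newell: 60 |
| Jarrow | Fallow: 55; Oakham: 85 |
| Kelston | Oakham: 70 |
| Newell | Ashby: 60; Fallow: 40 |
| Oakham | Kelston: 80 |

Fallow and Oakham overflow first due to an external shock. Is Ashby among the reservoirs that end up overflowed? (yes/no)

Round 1 — Fallow, Oakham overflow (initial).
  Jarrow: +40 → 40 < 50
  Kelston: +15+80 → 95 ≥ 40
  Newell: +60 → 60 ≥ 40
Round 2 — Kelston, Newell overflow.
  Ashby: +60 → 60 < 80
No further overflows.

no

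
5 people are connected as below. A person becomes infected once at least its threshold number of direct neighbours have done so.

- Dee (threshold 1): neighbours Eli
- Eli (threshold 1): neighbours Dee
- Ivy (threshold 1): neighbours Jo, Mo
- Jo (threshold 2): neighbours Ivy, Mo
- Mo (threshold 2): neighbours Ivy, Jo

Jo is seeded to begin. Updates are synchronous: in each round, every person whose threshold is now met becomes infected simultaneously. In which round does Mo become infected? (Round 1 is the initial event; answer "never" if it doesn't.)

3

Round 1 — Jo becomes infected (initial).
Round 2 — checking thresholds:
  Ivy: 1 of 2 neighbours ≥ 1, becomes infected.
  Mo: 1 of 2 neighbours < 2, below threshold.
Round 3 — checking thresholds:
  Mo: 2 of 2 neighbours ≥ 2, becomes infected.
Round 4 — no new infections; cascade stops.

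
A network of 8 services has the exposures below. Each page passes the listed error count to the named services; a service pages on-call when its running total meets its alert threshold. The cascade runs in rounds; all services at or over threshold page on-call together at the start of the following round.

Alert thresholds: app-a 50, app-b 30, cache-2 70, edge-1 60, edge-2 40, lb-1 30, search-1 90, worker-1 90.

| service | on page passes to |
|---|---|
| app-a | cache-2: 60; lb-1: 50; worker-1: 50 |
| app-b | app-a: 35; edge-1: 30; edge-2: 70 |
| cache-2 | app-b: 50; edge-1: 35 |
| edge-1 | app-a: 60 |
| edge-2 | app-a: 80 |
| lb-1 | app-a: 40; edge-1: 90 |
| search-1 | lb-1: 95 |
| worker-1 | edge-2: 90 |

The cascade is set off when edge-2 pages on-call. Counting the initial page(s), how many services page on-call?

4

Round 1 — edge-2 pages on-call (initial).
  app-a: +80 → 80 ≥ 50
Round 2 — app-a pages on-call.
  cache-2: +60 → 60 < 70
  lb-1: +50 → 50 ≥ 30
  worker-1: +50 → 50 < 90
Round 3 — lb-1 pages on-call.
  edge-1: +90 → 90 ≥ 60
Round 4 — edge-1 pages on-call.
No further pages.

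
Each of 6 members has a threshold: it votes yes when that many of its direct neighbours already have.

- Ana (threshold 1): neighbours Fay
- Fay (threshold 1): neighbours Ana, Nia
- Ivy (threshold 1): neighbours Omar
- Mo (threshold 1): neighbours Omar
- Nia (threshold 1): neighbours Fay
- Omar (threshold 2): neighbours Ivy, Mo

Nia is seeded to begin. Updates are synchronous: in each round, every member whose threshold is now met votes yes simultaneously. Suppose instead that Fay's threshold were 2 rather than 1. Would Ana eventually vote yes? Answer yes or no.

no

With Fay's threshold at 2:
Round 1 — Nia votes yes (initial).
Round 2 — no new yes votes; cascade stops.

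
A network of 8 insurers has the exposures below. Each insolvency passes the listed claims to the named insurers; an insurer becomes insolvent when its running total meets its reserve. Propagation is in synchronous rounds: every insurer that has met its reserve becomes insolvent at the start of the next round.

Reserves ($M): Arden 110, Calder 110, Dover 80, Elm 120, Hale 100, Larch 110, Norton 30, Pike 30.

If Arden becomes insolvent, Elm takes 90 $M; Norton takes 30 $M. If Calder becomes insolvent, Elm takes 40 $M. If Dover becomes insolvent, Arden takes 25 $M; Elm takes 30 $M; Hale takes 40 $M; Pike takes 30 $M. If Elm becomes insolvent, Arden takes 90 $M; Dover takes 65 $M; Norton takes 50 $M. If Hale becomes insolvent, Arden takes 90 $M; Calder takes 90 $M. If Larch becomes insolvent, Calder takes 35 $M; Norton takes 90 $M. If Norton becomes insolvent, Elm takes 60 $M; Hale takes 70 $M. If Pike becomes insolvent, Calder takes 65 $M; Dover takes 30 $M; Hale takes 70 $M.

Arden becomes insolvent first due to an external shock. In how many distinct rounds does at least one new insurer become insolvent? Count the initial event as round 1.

Round 1 — Arden becomes insolvent (initial).
  Elm: +90 → 90 < 120
  Norton: +30 → 30 ≥ 30
Round 2 — Norton becomes insolvent.
  Elm: +60 → 150 ≥ 120
  Hale: +70 → 70 < 100
Round 3 — Elm becomes insolvent.
  Dover: +65 → 65 < 80
No further insolvencies.

3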